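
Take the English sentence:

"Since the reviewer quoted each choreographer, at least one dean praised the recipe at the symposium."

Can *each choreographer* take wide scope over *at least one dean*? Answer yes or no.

*each choreographer* sits inside the adjunct clause *since the reviewer quoted each choreographer*.
Adverbial clauses are not L-marked, so they are barriers for QR — the quantifier cannot escape the adjunct.
There is no licit LF on which *each choreographer* c-commands *at least one dean*.

No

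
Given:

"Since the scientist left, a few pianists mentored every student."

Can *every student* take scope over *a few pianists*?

Neither queried DP is inside the adjunct, so the adjunct-island constraint does not apply.
With no island boundary between them, the object can take inverse scope over the subject via ordinary QR within the clause.

Yes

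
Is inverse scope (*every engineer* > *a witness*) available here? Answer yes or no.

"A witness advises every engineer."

Yes

Both DPs are arguments of the same predicate; there is no clause or island boundary between them.
With no island boundary between them, the object can take inverse scope over the subject via ordinary QR within the clause.
The sentence is scopally ambiguous between *a witness* > *every engineer* and *every engineer* > *a witness*.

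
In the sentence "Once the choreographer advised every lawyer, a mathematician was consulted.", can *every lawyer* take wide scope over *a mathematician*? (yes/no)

No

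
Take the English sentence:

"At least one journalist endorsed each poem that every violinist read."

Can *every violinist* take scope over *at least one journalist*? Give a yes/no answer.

No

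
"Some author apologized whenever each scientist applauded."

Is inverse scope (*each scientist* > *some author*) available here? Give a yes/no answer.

The DP *each scientist* is contained in the adjunct clause *whenever each scientist applauded*.
The adjunct-island constraint bars QR out of an adverbial clause.
The inverse ordering *each scientist* > *some author* is therefore underivable.
(Only the surface reading survives: one fixed author with respect to all the relevant scientists.)

No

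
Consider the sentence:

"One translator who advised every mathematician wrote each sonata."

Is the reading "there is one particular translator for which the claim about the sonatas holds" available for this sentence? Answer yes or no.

The paraphrase describes the scope ordering *one translator* > *each sonata*.
Nothing needs to raise for *one translator* > *each sonata*, so no island constraint is at stake.

Yes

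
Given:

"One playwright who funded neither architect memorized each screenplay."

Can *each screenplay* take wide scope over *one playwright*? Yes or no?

Yes

*each screenplay* sits in the matrix clause, not in the relative clause on *one playwright*.
With no island boundary between them, the object can take inverse scope over the subject via ordinary QR within the clause.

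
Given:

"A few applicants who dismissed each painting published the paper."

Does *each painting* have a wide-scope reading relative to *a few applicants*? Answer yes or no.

*each painting* occurs within the relative clause *who dismissed each painting*.
Quantifiers inside a relative clause are trapped there; the RC boundary blocks QR.
So *each painting* cannot raise to a position above *a few applicants*.

No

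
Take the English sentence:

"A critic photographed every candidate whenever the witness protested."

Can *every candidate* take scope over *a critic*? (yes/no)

Yes

The adjunct clause does not contain *every candidate*, which is the matrix object.
QR within a single clause is free, so the lower quantifier may take scope over the higher one.
So *every candidate* > *a critic* is among the available readings.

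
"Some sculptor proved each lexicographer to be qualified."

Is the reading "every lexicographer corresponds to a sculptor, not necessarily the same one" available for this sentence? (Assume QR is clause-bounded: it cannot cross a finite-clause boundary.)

The described interpretation is the *each lexicographer* > *some sculptor* scoping.
This is an ECM construction: *each lexicographer* is the infinitival subject, Case-marked by the matrix verb, and the infinitive is transparent for QR.
QR within a single clause is free, so the lower quantifier may take scope over the higher one.

Yes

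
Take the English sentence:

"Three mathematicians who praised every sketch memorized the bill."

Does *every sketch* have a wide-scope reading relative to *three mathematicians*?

No

Structurally, *every sketch* is inside the relative clause *who praised every sketch*.
A relative clause is a scope island — quantifier raising cannot cross its boundary.
So *every sketch* cannot raise to a position above *three mathematicians*.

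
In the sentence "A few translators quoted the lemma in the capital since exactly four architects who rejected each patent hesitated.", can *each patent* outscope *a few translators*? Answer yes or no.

*each patent* sits inside the relative clause *who rejected each patent*, which is itself inside the adjunct *since exactly four architects who rejected each patent hesitated*.
The quantifier would have to escape first the RC and then the adjunct — two independent island violations.
Hence only narrow scope for *each patent* (under *a few translators*) survives.

No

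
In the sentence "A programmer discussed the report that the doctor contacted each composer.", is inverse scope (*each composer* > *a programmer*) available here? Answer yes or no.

*each composer* sits inside the complex NP *the report that the doctor contacted each composer*.
Noun-complement clauses are scope islands (the Complex NP Constraint): a quantifier inside one cannot scope into the matrix.
There is no licit LF on which *each composer* c-commands *a programmer*.

No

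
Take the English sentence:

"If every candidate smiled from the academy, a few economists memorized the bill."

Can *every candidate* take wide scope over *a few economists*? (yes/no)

*every candidate* occurs within the adjunct clause *if every candidate smiled from the academy*.
Scope out of an adjunct clause is unavailable: QR respects the adjunct-island constraint.
So *every candidate* cannot raise to a position above *a few economists*.

No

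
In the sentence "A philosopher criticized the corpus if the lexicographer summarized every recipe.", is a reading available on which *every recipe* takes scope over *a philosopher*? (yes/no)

*every recipe* is embedded in the adjunct clause *if the lexicographer summarized every recipe*.
Scope out of an adjunct clause is unavailable: QR respects the adjunct-island constraint.
*every recipe* is confined to the island and cannot take scope over *a philosopher*.
(Only the surface reading survives: one fixed philosopher with respect to all the relevant recipes.)

No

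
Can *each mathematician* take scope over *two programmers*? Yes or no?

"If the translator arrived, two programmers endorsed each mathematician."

Yes

The adjunct clause does not contain *each mathematician*, which is the matrix object.
No island intervenes, so both surface and inverse scope are derivable.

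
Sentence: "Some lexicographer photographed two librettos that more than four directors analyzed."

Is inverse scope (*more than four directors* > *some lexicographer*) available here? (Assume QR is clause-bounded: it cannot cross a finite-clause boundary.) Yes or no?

*more than four directors* is embedded in the relative clause *that more than four directors analyzed* modifying *two librettos*.
Quantifiers inside a relative clause are trapped there; the RC boundary blocks QR.
So *more than four directors* cannot raise high enough to outscope *some lexicographer*; only the surface ordering *some lexicographer* > *more than four directors* is available.
(Only the surface reading survives: one fixed lexicographer with respect to all the relevant directors.)

No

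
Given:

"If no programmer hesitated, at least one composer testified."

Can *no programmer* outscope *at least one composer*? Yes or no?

No

*no programmer* occurs within the adjunct clause *if no programmer hesitated*.
The adjunct-island constraint bars QR out of an adverbial clause.
*no programmer* > *at least one composer* would require crossing that boundary, which is illicit.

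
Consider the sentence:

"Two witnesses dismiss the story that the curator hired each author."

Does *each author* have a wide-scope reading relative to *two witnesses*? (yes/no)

*each author* occurs within the complex NP *the story that the curator hired each author*.
Since the clause is the complement of a nominal head, the CNPC blocks scope extraction.
So the wide-scope reading for *each author* is blocked.

No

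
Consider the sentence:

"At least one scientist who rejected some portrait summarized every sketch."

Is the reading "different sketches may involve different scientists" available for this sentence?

Yes

That reading corresponds to *every sketch* > *at least one scientist*.
Although the sentence contains a relative clause (*who rejected some portrait*), *every sketch* is outside it, in the matrix VP.
Nothing blocks QR of the lower DP to a position above the higher one, so inverse scope is available.
The sentence is scopally ambiguous between *at least one scientist* > *every sketch* and *every sketch* > *at least one scientist*.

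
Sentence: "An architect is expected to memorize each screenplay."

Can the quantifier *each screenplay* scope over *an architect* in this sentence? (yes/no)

The matrix predicate is a raising verb, whose infinitival complement is not a scope island — *each screenplay* can QR into the matrix clause.
Since no island is crossed, the inverse ordering is licensed alongside surface scope.
So *each screenplay* > *an architect* is among the available readings.

Yes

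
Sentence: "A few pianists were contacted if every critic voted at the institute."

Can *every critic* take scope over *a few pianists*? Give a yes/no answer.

The target quantifier *every critic* is part of the adjunct clause *if every critic voted at the institute*.
Adjuncts are opaque for quantifier raising; a quantifier in an adjunct stays inside it.
So *every critic* cannot raise high enough to outscope *a few pianists*; only the surface ordering *a few pianists* > *every critic* is available.

No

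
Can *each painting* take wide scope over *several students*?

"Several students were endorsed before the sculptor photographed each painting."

No

The target quantifier *each painting* is part of the adjunct clause *before the sculptor photographed each painting*.
Adjuncts are opaque for quantifier raising; a quantifier in an adjunct stays inside it.
The inverse ordering *each painting* > *several students* is therefore underivable.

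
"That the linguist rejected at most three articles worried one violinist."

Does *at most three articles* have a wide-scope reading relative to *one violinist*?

No

*at most three articles* occurs within the sentential subject *that the linguist rejected at most three articles*.
Clausal subjects are scope islands; QR from inside the subject into the matrix is barred.
The ordering *at most three articles* > *one violinist* is therefore underivable.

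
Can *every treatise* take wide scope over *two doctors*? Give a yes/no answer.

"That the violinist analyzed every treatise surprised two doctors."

Structurally, *every treatise* is inside the sentential subject *that the violinist analyzed every treatise*.
The subject-island constraint blocks QR out of a clausal subject.
So *every treatise* cannot raise to a position above *two doctors*.

No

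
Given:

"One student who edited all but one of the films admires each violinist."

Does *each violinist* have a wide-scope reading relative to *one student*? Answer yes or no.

Yes

Although the sentence contains a relative clause (*who edited all but one of the films*), *each violinist* is outside it, in the matrix VP.
Clause-internal QR can adjoin the lower DP above the subject, yielding the inverse reading.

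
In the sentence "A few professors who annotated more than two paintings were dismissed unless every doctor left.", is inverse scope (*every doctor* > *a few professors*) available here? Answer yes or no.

*every doctor* occurs within the adjunct clause *unless every doctor left*.
Adjuncts are opaque for quantifier raising; a quantifier in an adjunct stays inside it.
*every doctor* is confined to the island and cannot take scope over *a few professors*.

No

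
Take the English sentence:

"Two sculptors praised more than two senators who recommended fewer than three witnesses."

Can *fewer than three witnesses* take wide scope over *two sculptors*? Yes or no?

No

The target quantifier *fewer than three witnesses* is part of the relative clause *who recommended fewer than three witnesses* modifying *more than two senators*.
Quantifiers inside a relative clause are trapped there; the RC boundary blocks QR.
There is no licit LF on which *fewer than three witnesses* c-commands *two sculptors*.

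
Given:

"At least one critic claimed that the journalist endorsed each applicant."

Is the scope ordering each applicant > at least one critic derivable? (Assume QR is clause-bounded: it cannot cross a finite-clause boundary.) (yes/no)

No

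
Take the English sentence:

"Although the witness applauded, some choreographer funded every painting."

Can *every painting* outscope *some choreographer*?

The adjunct island is irrelevant here — *every painting* and *some choreographer* are both in the matrix clause.
QR within a single clause is free, so the lower quantifier may take scope over the higher one.

Yes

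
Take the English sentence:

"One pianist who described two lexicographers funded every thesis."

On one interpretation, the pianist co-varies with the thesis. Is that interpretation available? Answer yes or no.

The described interpretation is the *every thesis* > *one pianist* scoping.
The RC *who described two lexicographers* is an island, but *every thesis* is not inside it — it is the matrix object, a clausemate of *one pianist*.
Ordinary QR to a clause-peripheral position gives the wide-scope LF for the lower DP.

Yes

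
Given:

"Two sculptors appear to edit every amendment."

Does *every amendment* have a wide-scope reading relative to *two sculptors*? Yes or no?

*every amendment* is the object of the infinitival complement of a raising predicate; raising infinitives are transparent for QR, so the two DPs are in effect clausemates.
Since no island is crossed, the inverse ordering is licensed alongside surface scope.
The sentence is scopally ambiguous between *two sculptors* > *every amendment* and *every amendment* > *two sculptors*.

Yes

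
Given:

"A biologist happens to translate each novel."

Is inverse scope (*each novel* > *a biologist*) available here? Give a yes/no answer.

*each novel* is inside a raising infinitive, which is transparent to QR (no CP barrier), so it behaves as a matrix argument.
No island intervenes, so both surface and inverse scope are derivable.

Yes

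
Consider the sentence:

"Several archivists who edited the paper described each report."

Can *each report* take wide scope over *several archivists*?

Yes

*each report* sits in the matrix clause, not in the relative clause on *several archivists*.
Ordinary QR to a clause-peripheral position gives the wide-scope LF for the lower DP.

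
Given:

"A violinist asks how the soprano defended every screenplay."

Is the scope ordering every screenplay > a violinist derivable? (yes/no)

No

The target quantifier *every screenplay* is part of the embedded question *how the soprano defended every screenplay*.
The wh-island constraint blocks QR out of an embedded interrogative.
So the wide-scope reading for *every screenplay* is blocked.
(Only the surface reading survives: one fixed violinist with respect to all the relevant screenplays.)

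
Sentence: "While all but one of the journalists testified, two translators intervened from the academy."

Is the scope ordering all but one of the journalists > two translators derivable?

No

*all but one of the journalists* occurs within the adjunct clause *while all but one of the journalists testified*.
Scope out of an adjunct clause is unavailable: QR respects the adjunct-island constraint.
*all but one of the journalists* is confined to the island and cannot take scope over *two translators*.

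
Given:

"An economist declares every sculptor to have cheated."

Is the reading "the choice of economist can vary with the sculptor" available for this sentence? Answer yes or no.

Yes

The paraphrase describes the scope ordering *every sculptor* > *an economist*.
ECM infinitives lack a CP barrier, so *every sculptor* can QR over the matrix subject *an economist*.
With no island boundary between them, the object can take inverse scope over the subject via ordinary QR within the clause.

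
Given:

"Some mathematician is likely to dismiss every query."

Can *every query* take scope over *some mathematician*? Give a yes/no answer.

Yes

Raising constructions are monoclausal for scope purposes; *every query* is not separated from *some mathematician* by any island.
QR within a single clause is free, so the lower quantifier may take scope over the higher one.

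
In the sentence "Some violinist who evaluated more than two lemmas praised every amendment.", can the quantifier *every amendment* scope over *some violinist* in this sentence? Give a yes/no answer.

*every amendment* is a matrix argument; only *some violinist* is modified by the relative clause *who evaluated more than two lemmas*, so the RC island is irrelevant to the target quantifier.
Nothing blocks QR of the lower DP to a position above the higher one, so inverse scope is available.
The sentence is scopally ambiguous between *some violinist* > *every amendment* and *every amendment* > *some violinist*.

Yes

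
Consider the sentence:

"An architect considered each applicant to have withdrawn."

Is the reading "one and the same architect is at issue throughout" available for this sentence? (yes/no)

The paraphrase describes the scope ordering *an architect* > *each applicant*.
Nothing needs to raise for *an architect* > *each applicant*, so no island constraint is at stake.

Yes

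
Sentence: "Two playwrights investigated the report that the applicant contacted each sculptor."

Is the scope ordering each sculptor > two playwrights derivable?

No

The DP *each sculptor* is contained in the complex NP *the report that the applicant contacted each sculptor*.
The Complex NP Constraint bars QR out of the complement clause of a noun.
So the wide-scope reading for *each sculptor* is blocked.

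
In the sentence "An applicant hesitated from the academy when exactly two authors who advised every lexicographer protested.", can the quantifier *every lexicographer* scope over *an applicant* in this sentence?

*every lexicographer* is embedded in the relative clause *who advised every lexicographer*, which is itself inside the adjunct *when exactly two authors who advised every lexicographer protested*.
Both the relative clause and the enclosing adjunct are scope islands; QR cannot cross either.
There is no licit LF on which *every lexicographer* c-commands *an applicant*.
(Only the surface reading survives: one fixed applicant with respect to all the relevant lexicographers.)

No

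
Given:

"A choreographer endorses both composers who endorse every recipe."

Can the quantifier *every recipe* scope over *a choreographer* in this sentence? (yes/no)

No

The DP *every recipe* is contained in the relative clause *who endorse every recipe* modifying *both composers*.
Relative clauses are scope islands: a quantifier cannot QR out of a relative clause to take scope in the matrix clause.
So *every recipe* cannot raise high enough to outscope *a choreographer*; only the surface ordering *a choreographer* > *every recipe* is available.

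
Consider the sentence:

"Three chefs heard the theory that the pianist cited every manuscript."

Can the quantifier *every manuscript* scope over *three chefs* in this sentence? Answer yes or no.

No

*every manuscript* sits inside the complex NP *the theory that the pianist cited every manuscript*.
The complex NP is opaque for QR — the quantifier is frozen inside the noun's complement.
Hence only narrow scope for *every manuscript* (under *three chefs*) survives.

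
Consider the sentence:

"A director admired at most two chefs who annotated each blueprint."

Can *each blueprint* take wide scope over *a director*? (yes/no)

No

*each blueprint* is embedded in the relative clause *who annotated each blueprint* modifying *at most two chefs*.
Relative clauses block scope extraction: QR cannot target a position outside the modified NP.
There is no licit LF on which *each blueprint* c-commands *a director*.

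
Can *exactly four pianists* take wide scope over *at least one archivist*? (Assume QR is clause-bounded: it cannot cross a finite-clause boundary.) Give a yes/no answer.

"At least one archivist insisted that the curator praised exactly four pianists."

*exactly four pianists* is embedded in the finite complement clause *that the curator praised exactly four pianists*.
Finite CP is the ceiling for QR here, by assumption.
Hence only narrow scope for *exactly four pianists* (under *at least one archivist*) survives.

No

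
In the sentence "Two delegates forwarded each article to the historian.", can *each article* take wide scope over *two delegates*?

Yes

*each article* is the matrix object and *two delegates* the matrix subject; the two are clausemates.
Clause-internal QR can adjoin the lower DP above the subject, yielding the inverse reading.
So *each article* > *two delegates* is among the available readings.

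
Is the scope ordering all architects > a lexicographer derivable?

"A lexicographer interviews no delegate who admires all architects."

No

*all architects* occurs within the relative clause *who admires all architects* modifying *no delegate*.
Quantifiers inside a relative clause are trapped there; the RC boundary blocks QR.
Hence only narrow scope for *all architects* (under *a lexicographer*) survives.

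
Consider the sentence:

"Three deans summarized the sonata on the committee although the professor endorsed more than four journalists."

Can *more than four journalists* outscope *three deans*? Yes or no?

No

Structurally, *more than four journalists* is inside the adjunct clause *although the professor endorsed more than four journalists*.
Adjuncts are opaque for quantifier raising; a quantifier in an adjunct stays inside it.
There is no licit LF on which *more than four journalists* c-commands *three deans*.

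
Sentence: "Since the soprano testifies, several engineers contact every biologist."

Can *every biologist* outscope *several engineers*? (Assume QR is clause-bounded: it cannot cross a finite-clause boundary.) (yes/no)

Yes

The adjunct island is irrelevant here — *every biologist* and *several engineers* are both in the matrix clause.
QR within a single clause is free, so the lower quantifier may take scope over the higher one.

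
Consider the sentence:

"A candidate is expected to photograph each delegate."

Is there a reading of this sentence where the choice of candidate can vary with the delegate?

Yes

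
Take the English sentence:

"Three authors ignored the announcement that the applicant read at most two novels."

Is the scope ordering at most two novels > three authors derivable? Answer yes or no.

No

The target quantifier *at most two novels* is part of the complex NP *the announcement that the applicant read at most two novels*.
The Complex NP Constraint bars QR out of the complement clause of a noun.
Hence only narrow scope for *at most two novels* (under *three authors*) survives.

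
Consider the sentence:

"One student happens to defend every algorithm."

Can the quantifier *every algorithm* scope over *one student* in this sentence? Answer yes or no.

Raising constructions are monoclausal for scope purposes; *every algorithm* is not separated from *one student* by any island.
Clause-internal QR can adjoin the lower DP above the subject, yielding the inverse reading.
The sentence is scopally ambiguous between *one student* > *every algorithm* and *every algorithm* > *one student*.

Yes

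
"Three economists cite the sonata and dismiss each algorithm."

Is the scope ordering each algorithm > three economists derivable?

The target quantifier *each algorithm* is part of one conjunct of the coordinate structure (*dismiss each algorithm*).
Coordinate structures are islands for non-across-the-board movement, QR included.
The inverse ordering *each algorithm* > *three economists* is therefore underivable.

No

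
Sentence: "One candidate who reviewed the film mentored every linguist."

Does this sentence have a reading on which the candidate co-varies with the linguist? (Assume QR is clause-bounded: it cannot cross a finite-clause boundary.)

The paraphrase describes the scope ordering *every linguist* > *one candidate*.
*every linguist* sits in the matrix clause, not in the relative clause on *one candidate*.
Ordinary QR to a clause-peripheral position gives the wide-scope LF for the lower DP.
The sentence is scopally ambiguous between *one candidate* > *every linguist* and *every linguist* > *one candidate*.

Yes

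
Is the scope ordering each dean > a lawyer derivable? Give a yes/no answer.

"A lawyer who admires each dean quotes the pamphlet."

No

Structurally, *each dean* is inside the relative clause *who admires each dean*.
QR out of a relative clause is ruled out by the relative-clause island constraint.
*each dean* > *a lawyer* would require crossing that boundary, which is illicit.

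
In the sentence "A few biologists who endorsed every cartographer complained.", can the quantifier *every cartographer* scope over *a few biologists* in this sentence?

No

The target quantifier *every cartographer* is part of the relative clause *who endorsed every cartographer*.
Relative clauses block scope extraction: QR cannot target a position outside the modified NP.
So the wide-scope reading for *every cartographer* is blocked.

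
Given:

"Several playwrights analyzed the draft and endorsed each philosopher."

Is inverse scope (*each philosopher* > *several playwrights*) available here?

No

Structurally, *each philosopher* is inside one conjunct of the coordinate structure (*endorsed each philosopher*).
Coordinate structures are islands for non-across-the-board movement, QR included.
*each philosopher* is confined to the island and cannot take scope over *several playwrights*.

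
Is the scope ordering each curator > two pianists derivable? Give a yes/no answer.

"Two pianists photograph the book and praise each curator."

No

*each curator* sits inside one conjunct of the coordinate structure (*praise each curator*).
QR out of a conjunct would have to apply non-ATB, which the CSC forbids.
So *each curator* cannot raise high enough to outscope *two pianists*; only the surface ordering *two pianists* > *each curator* is available.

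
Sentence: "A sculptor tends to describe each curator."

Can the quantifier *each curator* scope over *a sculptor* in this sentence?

Yes

Infinitival complements of raising predicates do not block QR; *each curator* and *a sculptor* are effectively clausemates.
Nothing blocks QR of the lower DP to a position above the higher one, so inverse scope is available.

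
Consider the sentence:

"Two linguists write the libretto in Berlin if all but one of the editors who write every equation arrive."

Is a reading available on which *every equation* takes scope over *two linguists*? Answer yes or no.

No

The target quantifier *every equation* is part of the relative clause *who write every equation*, which is itself inside the adjunct *if all but one of the editors who write every equation arrive*.
The quantifier would have to escape first the RC and then the adjunct — two independent island violations.
So the wide-scope reading for *every equation* is blocked.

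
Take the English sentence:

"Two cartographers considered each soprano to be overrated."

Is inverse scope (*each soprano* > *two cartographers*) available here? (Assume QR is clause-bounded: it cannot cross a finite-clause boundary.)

Yes

ECM infinitives lack a CP barrier, so *each soprano* can QR over the matrix subject *two cartographers*.
Since no island is crossed, the inverse ordering is licensed alongside surface scope.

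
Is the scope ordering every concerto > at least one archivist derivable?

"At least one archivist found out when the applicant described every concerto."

No

The DP *every concerto* is contained in the embedded question *when the applicant described every concerto*.
Embedded wh-clauses are opaque for QR, so the quantifier stays inside the question.
*every concerto* > *at least one archivist* would require crossing that boundary, which is illicit.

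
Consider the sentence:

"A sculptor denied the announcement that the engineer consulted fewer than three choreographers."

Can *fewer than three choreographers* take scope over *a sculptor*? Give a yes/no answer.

Structurally, *fewer than three choreographers* is inside the complex NP *the announcement that the engineer consulted fewer than three choreographers*.
Noun-complement clauses are scope islands (the Complex NP Constraint): a quantifier inside one cannot scope into the matrix.
So the wide-scope reading for *fewer than three choreographers* is blocked.

No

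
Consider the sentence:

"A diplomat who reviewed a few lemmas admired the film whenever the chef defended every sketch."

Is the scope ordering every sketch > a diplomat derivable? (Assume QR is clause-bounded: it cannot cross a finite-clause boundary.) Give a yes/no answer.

No

The target quantifier *every sketch* is part of the adjunct clause *whenever the chef defended every sketch*.
The adjunct-island constraint bars QR out of an adverbial clause.
*every sketch* > *a diplomat* would require crossing that boundary, which is illicit.
(Only the surface reading survives: one fixed diplomat with respect to all the relevant sketches.)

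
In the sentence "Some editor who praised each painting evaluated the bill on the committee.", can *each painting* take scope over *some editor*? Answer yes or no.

No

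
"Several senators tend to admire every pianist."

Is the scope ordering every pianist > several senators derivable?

Yes

Raising constructions are monoclausal for scope purposes; *every pianist* is not separated from *several senators* by any island.
Clause-internal QR can adjoin the lower DP above the subject, yielding the inverse reading.
So *every pianist* > *several senators* is among the available readings.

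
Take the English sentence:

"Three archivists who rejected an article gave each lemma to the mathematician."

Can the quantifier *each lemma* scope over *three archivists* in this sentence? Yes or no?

*each lemma* sits in the matrix clause, not in the relative clause on *three archivists*.
Nothing blocks QR of the lower DP to a position above the higher one, so inverse scope is available.

Yes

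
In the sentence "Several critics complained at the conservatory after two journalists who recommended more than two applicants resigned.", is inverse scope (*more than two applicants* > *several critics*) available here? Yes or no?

Structurally, *more than two applicants* is inside the relative clause *who recommended more than two applicants*, which is itself inside the adjunct *after two journalists who recommended more than two applicants resigned*.
Both the relative clause and the enclosing adjunct are scope islands; QR cannot cross either.
There is no licit LF on which *more than two applicants* c-commands *several critics*.

No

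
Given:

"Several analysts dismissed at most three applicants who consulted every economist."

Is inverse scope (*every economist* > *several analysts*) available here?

Structurally, *every economist* is inside the relative clause *who consulted every economist* modifying *at most three applicants*.
Relative clauses are scope islands: a quantifier cannot QR out of a relative clause to take scope in the matrix clause.
So *every economist* cannot raise to a position above *several analysts*.

No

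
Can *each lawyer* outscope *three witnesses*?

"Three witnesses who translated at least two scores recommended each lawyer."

Yes

*each lawyer* is a matrix argument; only *three witnesses* is modified by the relative clause *who translated at least two scores*, so the RC island is irrelevant to the target quantifier.
QR within a single clause is free, so the lower quantifier may take scope over the higher one.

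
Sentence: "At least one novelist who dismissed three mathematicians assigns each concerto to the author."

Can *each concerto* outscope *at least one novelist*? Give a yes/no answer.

Yes

Although the sentence contains a relative clause (*who dismissed three mathematicians*), *each concerto* is outside it, in the matrix VP.
No island intervenes, so both surface and inverse scope are derivable.
Both orderings are possible: *at least one novelist* > *each concerto* and *each concerto* > *at least one novelist*.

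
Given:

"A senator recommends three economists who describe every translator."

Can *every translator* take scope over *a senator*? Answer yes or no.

*every translator* occurs within the relative clause *who describe every translator* modifying *three economists*.
Relative clauses block scope extraction: QR cannot target a position outside the modified NP.
So *every translator* cannot raise high enough to outscope *a senator*; only the surface ordering *a senator* > *every translator* is available.

No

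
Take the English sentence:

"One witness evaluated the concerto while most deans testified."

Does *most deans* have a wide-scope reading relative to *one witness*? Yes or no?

*most deans* sits inside the adjunct clause *while most deans testified*.
Since the clause is an adjunct (not a complement), the Adjunct Condition blocks QR across its edge.
*most deans* is confined to the island and cannot take scope over *one witness*.
(Only the surface reading survives: one fixed witness with respect to all the relevant deans.)

No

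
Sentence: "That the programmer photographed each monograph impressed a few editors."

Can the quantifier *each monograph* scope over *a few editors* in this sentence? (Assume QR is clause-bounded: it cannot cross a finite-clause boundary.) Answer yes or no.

No

Structurally, *each monograph* is inside the sentential subject *that the programmer photographed each monograph*.
Subjects — clausal subjects included — are islands for extraction, and QR is no exception.
There is no licit LF on which *each monograph* c-commands *a few editors*.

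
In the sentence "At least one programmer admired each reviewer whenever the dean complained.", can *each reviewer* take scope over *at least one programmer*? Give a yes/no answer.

Yes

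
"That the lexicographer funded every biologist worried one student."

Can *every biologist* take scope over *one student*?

The target quantifier *every biologist* is part of the sentential subject *that the lexicographer funded every biologist*.
Sentential subjects are islands: a quantifier inside the subject clause cannot raise over the matrix predicate.
So the wide-scope reading for *every biologist* is blocked.

No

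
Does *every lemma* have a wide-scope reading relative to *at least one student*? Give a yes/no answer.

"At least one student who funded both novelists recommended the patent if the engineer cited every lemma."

No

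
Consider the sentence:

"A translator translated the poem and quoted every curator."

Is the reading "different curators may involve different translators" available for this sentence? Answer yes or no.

No

This is the *every curator* > *a translator* reading.
*every curator* occurs within one conjunct of the coordinate structure (*quoted every curator*).
Coordinate structures are islands for non-across-the-board movement, QR included.
There is no licit LF on which *every curator* c-commands *a translator*.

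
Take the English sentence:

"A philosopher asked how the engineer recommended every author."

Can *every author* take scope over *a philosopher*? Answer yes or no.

No

Structurally, *every author* is inside the embedded question *how the engineer recommended every author*.
Embedded questions are wh-islands: a quantifier inside an indirect question cannot QR into the matrix clause.
The inverse ordering *every author* > *a philosopher* is therefore underivable.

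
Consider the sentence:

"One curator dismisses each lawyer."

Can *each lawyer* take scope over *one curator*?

*each lawyer* and *one curator* are in the same minimal clause.
Clause-internal QR can adjoin the lower DP above the subject, yielding the inverse reading.

Yes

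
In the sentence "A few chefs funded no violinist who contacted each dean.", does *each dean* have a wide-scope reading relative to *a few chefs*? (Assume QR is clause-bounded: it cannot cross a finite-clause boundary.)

No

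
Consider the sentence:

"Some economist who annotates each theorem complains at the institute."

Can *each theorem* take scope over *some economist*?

No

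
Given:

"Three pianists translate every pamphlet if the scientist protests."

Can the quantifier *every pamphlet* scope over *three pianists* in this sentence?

Yes

*every pamphlet* is a matrix argument; the adjunct is an island but the target quantifier is outside it.
Nothing blocks QR of the lower DP to a position above the higher one, so inverse scope is available.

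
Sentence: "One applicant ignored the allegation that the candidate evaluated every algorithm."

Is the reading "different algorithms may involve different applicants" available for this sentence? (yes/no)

No

The described interpretation is the *every algorithm* > *one applicant* scoping.
The DP *every algorithm* is contained in the complex NP *the allegation that the candidate evaluated every algorithm*.
The complex NP is opaque for QR — the quantifier is frozen inside the noun's complement.
Hence only narrow scope for *every algorithm* (under *one applicant*) survives.
(Only the surface reading survives: one fixed applicant with respect to all the relevant algorithms.)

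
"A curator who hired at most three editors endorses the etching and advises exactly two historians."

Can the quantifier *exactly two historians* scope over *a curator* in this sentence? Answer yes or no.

Structurally, *exactly two historians* is inside one conjunct of the coordinate structure (*advises exactly two historians*).
The Coordinate Structure Constraint blocks movement (including QR) out of a single conjunct.
There is no licit LF on which *exactly two historians* c-commands *a curator*.
(Only the surface reading survives: one fixed curator with respect to all the relevant historians.)

No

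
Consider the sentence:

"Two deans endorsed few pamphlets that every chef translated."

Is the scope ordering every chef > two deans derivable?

*every chef* is embedded in the relative clause *that every chef translated* modifying *few pamphlets*.
QR out of a relative clause is ruled out by the relative-clause island constraint.
So *every chef* cannot raise to a position above *two deans*.

No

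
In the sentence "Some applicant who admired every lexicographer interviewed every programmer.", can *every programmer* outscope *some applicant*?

Yes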